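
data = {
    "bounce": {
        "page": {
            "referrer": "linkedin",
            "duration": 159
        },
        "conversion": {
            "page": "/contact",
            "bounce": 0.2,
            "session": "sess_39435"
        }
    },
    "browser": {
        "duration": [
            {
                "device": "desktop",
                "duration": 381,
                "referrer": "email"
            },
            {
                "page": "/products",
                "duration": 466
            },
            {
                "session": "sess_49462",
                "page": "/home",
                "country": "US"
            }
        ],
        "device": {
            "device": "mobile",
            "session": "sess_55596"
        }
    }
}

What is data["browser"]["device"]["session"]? "sess_55596"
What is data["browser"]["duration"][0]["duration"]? 381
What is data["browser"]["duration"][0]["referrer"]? "email"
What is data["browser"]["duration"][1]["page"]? "/products"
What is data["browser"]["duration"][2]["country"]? "US"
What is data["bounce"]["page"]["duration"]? 159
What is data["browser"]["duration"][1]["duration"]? 466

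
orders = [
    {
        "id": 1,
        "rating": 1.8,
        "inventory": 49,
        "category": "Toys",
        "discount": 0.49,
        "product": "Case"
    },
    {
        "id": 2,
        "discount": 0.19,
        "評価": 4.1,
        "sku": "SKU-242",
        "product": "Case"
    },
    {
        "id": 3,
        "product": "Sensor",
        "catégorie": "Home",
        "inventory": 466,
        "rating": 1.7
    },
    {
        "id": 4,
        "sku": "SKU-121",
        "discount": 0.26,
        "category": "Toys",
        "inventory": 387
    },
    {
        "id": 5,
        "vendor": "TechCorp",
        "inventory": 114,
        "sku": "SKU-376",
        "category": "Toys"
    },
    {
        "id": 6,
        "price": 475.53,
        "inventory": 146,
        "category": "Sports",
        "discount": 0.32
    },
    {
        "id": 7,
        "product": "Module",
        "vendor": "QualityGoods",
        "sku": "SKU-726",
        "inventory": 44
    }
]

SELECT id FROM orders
[1, 2, 3, 4, 5, 6, 7]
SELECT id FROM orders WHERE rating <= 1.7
[3]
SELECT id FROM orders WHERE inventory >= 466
[3]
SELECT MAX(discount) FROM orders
0.49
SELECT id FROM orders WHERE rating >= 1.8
[1]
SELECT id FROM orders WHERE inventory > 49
[3, 4, 5, 6]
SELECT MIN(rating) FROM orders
1.7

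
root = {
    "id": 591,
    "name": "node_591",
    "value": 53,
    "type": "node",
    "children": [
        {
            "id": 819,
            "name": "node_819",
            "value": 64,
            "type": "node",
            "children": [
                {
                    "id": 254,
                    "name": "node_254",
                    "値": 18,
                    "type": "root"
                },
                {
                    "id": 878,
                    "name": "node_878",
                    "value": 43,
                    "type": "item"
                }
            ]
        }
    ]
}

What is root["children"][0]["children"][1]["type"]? "item"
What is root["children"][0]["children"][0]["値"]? 18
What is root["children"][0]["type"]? "node"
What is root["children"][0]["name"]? "node_819"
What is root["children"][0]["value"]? 64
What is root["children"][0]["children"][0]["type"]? "root"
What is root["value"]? 53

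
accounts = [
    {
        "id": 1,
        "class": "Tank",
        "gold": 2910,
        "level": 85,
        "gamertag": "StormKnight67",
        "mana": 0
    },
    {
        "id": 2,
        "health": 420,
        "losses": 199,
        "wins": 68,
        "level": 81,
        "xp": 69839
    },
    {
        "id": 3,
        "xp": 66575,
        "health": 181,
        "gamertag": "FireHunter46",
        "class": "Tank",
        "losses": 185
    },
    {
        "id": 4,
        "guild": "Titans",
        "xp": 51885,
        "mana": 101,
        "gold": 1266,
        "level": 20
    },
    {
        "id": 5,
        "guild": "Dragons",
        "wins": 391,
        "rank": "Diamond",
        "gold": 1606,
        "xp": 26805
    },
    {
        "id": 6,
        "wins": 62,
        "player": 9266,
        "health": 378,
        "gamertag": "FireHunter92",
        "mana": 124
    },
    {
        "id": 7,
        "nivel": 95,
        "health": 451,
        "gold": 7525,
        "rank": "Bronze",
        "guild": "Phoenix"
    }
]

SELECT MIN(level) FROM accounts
20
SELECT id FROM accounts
[1, 2, 3, 4, 5, 6, 7]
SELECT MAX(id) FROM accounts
7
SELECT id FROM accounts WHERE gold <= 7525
[1, 4, 5, 7]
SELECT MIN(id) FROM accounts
1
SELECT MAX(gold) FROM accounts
7525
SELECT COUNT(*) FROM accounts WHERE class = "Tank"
2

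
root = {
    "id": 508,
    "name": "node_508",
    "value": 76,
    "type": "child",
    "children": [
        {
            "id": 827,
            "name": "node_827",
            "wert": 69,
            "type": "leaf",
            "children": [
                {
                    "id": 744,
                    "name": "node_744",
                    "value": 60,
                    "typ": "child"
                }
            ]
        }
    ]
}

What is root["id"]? 508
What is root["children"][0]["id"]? 827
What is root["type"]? "child"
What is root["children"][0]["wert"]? 69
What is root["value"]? 76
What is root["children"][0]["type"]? "leaf"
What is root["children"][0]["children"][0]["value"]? 60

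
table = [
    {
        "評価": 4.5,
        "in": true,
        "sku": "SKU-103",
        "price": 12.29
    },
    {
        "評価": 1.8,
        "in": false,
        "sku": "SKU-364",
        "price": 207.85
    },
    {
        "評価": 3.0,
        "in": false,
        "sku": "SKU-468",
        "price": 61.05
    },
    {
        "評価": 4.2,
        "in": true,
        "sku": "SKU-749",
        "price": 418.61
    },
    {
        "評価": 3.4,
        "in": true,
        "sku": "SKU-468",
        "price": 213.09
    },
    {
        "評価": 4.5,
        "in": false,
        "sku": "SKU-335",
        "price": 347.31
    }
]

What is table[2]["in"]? False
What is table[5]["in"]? False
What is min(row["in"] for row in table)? False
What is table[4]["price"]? 213.09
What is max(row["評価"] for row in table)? 4.5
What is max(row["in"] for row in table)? True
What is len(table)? 6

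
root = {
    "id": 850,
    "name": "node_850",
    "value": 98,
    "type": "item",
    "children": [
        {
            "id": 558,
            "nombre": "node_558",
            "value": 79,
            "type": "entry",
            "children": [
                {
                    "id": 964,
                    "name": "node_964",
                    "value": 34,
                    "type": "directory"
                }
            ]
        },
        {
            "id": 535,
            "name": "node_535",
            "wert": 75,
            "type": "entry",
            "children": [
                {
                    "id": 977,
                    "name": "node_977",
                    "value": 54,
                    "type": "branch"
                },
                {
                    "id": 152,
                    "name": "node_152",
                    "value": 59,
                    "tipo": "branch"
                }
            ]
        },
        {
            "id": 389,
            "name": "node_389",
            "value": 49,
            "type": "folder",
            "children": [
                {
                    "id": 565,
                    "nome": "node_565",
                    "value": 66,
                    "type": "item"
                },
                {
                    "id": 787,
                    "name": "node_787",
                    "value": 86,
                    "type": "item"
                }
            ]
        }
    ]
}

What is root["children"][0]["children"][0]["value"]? 34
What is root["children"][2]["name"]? "node_389"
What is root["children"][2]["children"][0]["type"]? "item"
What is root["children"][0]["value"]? 79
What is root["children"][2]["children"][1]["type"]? "item"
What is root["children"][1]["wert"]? 75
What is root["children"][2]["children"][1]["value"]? 86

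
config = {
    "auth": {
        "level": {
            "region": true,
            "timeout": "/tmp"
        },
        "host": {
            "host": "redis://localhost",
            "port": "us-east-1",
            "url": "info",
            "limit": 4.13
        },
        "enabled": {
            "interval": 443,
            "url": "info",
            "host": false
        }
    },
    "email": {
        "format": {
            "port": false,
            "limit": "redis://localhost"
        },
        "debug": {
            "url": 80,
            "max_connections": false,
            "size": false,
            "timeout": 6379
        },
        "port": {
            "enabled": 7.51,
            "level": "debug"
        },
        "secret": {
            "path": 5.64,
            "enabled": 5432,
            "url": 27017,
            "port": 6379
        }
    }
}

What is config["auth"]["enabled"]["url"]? "info"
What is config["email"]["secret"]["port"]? 6379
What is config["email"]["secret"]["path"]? 5.64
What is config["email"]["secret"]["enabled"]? 5432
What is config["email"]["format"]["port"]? False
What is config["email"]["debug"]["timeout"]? 6379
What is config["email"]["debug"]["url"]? 80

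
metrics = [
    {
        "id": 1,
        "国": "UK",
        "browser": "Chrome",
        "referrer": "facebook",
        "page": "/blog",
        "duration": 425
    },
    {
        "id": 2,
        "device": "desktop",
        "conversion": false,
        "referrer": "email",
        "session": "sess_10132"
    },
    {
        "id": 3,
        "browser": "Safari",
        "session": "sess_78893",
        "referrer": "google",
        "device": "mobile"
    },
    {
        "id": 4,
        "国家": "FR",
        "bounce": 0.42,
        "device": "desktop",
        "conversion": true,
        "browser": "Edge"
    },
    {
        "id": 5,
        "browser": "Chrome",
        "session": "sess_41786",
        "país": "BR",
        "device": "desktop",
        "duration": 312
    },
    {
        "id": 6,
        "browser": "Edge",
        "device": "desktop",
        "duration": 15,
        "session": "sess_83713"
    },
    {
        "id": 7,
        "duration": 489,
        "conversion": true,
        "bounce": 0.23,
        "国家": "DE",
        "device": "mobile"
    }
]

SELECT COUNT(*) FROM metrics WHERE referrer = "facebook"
1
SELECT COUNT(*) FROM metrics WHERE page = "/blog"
1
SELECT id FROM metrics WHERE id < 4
[1, 2, 3]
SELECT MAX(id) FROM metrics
7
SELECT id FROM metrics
[1, 2, 3, 4, 5, 6, 7]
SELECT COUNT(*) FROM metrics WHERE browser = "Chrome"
2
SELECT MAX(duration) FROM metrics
489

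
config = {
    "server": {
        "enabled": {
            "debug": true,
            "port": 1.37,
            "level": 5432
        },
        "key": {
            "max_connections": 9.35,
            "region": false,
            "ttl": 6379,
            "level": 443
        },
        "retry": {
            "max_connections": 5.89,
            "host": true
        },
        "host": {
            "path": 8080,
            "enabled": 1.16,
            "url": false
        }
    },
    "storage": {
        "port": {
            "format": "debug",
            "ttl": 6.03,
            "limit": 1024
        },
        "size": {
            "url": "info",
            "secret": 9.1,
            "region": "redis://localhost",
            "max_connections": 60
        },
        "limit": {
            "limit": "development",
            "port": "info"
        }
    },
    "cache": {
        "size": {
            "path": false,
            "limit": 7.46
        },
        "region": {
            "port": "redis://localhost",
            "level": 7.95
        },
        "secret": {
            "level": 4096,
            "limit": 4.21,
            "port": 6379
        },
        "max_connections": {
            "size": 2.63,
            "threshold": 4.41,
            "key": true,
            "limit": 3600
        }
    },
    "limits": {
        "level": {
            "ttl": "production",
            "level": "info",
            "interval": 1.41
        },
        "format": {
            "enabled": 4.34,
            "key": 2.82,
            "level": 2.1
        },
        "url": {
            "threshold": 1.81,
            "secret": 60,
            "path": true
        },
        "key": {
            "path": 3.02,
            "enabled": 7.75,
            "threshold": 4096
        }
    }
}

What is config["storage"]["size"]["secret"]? 9.1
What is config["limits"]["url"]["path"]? True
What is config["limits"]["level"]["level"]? "info"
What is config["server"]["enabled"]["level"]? 5432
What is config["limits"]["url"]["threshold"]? 1.81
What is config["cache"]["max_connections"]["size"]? 2.63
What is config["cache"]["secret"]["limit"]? 4.21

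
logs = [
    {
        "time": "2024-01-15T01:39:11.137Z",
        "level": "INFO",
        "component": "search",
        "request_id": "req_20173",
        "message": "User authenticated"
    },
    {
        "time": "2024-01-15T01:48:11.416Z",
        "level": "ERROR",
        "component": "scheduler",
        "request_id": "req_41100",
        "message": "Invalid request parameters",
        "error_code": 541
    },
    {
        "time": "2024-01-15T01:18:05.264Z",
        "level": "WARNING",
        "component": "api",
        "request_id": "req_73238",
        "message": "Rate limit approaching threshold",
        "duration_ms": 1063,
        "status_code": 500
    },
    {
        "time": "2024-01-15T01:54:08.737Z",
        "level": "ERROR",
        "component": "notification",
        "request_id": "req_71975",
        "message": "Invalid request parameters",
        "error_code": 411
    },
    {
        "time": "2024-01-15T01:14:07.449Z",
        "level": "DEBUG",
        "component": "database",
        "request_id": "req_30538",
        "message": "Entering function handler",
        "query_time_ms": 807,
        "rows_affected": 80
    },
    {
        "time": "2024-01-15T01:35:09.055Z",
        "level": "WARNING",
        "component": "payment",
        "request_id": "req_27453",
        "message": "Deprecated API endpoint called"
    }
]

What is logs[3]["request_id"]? "req_71975"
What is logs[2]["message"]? "Rate limit approaching threshold"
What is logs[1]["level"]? "ERROR"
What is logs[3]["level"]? "ERROR"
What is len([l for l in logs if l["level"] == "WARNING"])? 2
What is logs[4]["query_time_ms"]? 807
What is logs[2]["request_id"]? "req_73238"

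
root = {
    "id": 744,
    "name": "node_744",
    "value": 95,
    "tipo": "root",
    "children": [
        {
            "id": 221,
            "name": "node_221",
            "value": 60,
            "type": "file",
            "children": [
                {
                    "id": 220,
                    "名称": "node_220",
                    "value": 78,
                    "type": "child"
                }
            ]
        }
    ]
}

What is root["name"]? "node_744"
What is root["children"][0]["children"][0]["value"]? 78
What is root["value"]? 95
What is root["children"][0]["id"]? 221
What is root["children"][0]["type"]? "file"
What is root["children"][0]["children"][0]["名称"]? "node_220"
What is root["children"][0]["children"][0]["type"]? "child"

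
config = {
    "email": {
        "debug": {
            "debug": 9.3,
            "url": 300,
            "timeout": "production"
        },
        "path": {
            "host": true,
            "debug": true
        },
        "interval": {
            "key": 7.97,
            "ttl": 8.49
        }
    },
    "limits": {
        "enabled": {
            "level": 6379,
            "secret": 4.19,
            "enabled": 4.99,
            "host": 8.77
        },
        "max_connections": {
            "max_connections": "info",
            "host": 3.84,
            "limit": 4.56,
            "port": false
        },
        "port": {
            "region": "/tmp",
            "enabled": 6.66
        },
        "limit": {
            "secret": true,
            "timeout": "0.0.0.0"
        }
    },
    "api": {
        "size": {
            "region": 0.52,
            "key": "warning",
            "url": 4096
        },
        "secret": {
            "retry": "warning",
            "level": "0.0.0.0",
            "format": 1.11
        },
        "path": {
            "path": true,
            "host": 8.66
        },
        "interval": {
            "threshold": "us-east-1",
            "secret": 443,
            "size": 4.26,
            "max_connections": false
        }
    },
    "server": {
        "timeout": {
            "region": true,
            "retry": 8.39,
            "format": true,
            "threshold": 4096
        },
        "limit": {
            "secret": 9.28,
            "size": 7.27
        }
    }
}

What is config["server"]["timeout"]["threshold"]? 4096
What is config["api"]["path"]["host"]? 8.66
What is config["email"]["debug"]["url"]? 300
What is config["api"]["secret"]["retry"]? "warning"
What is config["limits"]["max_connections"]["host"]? 3.84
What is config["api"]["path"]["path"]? True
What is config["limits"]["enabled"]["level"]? 6379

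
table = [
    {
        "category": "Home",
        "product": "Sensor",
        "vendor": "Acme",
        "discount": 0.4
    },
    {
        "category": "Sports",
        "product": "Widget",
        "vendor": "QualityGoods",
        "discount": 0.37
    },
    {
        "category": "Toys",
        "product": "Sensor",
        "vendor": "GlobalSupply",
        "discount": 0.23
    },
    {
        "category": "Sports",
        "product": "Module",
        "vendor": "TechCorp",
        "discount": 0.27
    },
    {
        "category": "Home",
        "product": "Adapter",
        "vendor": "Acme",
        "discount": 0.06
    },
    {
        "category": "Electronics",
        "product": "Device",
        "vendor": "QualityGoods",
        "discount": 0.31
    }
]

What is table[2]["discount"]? 0.23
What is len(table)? 6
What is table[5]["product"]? "Device"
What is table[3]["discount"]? 0.27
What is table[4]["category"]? "Home"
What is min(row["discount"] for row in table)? 0.06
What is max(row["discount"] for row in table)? 0.4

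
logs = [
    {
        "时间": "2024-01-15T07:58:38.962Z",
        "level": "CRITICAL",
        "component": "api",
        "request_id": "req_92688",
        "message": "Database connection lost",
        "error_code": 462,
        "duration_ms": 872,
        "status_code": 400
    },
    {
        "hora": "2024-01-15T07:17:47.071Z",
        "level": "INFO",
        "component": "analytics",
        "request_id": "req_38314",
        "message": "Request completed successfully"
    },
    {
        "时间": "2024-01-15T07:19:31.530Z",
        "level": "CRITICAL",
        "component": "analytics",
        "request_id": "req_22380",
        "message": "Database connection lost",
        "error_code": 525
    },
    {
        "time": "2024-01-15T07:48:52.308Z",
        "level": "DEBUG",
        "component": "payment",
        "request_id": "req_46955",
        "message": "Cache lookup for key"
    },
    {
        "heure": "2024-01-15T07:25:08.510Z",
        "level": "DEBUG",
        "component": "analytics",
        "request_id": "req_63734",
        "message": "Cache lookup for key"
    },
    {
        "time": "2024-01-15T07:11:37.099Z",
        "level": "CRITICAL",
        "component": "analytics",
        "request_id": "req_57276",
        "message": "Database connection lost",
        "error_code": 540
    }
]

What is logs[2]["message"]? "Database connection lost"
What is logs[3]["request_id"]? "req_46955"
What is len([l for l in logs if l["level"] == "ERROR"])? 0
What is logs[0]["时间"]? "2024-01-15T07:58:38.962Z"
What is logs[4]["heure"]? "2024-01-15T07:25:08.510Z"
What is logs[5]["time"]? "2024-01-15T07:11:37.099Z"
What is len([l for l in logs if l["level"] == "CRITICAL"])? 3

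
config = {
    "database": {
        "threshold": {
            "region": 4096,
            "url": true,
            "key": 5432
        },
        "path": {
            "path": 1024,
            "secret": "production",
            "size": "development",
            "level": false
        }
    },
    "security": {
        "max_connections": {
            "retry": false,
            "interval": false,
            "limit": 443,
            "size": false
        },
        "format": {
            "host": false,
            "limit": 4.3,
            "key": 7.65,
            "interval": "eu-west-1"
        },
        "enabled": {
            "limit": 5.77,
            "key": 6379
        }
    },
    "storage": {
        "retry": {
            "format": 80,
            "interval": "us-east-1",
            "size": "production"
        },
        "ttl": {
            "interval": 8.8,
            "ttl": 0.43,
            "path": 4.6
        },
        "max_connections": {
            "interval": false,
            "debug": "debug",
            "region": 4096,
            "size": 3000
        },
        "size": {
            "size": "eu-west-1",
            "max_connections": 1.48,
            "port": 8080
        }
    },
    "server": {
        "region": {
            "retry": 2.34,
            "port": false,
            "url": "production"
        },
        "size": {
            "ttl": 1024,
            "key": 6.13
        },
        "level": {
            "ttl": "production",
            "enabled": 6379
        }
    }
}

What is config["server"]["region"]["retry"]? 2.34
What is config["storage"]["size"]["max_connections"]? 1.48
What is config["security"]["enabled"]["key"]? 6379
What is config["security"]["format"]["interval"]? "eu-west-1"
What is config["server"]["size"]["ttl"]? 1024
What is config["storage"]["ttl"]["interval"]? 8.8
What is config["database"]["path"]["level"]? False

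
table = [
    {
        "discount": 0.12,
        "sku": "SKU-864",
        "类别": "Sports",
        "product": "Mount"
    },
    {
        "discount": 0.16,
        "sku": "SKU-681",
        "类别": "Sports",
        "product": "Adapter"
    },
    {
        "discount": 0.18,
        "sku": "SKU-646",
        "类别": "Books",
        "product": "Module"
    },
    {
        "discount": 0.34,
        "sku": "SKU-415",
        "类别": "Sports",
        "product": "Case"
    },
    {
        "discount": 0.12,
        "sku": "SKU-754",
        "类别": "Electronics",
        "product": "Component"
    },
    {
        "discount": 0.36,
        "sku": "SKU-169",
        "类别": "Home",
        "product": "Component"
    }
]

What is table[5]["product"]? "Component"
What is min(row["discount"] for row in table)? 0.12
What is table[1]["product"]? "Adapter"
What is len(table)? 6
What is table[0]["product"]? "Mount"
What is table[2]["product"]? "Module"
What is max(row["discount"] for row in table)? 0.36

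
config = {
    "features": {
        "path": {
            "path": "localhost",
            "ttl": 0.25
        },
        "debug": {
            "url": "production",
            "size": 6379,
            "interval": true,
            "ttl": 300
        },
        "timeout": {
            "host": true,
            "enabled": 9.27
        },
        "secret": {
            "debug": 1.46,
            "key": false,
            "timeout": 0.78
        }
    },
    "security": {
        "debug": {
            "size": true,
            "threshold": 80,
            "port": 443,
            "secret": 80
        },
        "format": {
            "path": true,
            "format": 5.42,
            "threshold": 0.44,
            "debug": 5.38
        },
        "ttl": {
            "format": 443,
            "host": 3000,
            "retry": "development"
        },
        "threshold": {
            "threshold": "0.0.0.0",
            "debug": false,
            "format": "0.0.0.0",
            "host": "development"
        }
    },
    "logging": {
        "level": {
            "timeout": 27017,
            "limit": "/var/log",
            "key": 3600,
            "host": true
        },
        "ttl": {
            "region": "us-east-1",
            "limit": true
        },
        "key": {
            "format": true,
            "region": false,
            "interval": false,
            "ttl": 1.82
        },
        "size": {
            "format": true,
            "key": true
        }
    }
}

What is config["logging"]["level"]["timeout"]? 27017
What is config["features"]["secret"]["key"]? False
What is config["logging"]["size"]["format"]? True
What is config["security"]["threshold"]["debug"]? False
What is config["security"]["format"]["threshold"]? 0.44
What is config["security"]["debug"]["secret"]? 80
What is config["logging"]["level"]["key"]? 3600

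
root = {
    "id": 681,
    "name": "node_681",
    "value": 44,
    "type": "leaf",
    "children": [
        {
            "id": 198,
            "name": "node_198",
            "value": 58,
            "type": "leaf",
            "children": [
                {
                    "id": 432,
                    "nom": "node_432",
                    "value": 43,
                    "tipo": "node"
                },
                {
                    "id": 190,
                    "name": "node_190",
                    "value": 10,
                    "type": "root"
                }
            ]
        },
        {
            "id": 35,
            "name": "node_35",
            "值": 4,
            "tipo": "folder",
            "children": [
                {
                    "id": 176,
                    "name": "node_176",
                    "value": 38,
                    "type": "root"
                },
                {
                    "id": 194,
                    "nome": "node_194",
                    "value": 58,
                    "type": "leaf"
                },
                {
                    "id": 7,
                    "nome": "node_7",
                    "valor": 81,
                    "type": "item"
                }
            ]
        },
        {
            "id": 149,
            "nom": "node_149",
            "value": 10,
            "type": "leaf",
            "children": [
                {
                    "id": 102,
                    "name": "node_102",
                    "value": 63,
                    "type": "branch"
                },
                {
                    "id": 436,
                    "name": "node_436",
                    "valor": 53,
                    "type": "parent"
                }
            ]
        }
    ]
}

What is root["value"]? 44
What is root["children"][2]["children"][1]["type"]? "parent"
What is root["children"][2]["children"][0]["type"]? "branch"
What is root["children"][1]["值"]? 4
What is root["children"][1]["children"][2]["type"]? "item"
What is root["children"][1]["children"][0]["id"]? 176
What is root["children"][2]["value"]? 10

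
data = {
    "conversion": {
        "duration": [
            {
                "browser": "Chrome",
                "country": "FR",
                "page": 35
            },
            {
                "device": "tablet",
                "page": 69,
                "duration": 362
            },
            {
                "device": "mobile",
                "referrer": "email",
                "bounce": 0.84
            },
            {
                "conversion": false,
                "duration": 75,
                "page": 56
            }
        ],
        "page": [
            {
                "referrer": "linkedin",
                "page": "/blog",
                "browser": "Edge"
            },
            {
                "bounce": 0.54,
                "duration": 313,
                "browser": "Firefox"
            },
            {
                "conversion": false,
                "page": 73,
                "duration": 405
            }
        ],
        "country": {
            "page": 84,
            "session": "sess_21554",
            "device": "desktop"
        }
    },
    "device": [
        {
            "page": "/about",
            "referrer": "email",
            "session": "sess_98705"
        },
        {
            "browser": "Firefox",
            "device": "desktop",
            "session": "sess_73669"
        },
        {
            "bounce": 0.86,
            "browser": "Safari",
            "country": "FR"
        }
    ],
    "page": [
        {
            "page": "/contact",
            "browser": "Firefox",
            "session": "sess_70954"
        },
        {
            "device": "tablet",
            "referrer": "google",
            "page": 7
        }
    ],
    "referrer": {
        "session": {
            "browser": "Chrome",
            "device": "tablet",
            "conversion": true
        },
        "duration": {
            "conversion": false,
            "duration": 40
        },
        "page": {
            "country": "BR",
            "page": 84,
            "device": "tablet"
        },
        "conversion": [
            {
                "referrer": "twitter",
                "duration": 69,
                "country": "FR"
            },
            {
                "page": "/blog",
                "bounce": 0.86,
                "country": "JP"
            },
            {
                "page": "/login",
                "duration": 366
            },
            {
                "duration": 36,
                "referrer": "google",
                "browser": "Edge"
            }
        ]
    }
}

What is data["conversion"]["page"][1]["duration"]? 313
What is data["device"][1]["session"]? "sess_73669"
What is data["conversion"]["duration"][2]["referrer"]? "email"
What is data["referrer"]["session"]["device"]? "tablet"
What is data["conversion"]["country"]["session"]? "sess_21554"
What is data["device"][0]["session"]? "sess_98705"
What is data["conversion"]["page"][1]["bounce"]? 0.54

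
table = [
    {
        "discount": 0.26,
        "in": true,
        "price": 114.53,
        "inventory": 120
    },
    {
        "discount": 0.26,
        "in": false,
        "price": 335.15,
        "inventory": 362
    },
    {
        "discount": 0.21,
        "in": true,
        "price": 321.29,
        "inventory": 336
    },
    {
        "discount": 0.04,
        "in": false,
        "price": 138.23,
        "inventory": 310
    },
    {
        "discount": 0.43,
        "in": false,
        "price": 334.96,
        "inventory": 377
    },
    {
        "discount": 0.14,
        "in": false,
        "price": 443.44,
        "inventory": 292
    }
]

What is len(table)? 6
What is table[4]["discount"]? 0.43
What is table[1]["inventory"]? 362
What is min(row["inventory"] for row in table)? 120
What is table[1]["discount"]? 0.26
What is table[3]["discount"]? 0.04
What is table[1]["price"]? 335.15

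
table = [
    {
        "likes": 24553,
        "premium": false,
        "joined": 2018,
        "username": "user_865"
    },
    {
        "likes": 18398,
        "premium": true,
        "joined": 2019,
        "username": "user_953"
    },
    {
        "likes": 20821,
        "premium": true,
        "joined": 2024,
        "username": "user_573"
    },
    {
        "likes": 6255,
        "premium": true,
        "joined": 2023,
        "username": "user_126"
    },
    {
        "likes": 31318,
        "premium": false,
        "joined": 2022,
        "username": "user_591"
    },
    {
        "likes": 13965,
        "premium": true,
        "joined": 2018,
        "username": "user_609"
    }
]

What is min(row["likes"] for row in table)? 6255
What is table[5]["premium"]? True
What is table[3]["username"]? "user_126"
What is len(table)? 6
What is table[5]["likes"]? 13965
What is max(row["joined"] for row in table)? 2024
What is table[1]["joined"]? 2019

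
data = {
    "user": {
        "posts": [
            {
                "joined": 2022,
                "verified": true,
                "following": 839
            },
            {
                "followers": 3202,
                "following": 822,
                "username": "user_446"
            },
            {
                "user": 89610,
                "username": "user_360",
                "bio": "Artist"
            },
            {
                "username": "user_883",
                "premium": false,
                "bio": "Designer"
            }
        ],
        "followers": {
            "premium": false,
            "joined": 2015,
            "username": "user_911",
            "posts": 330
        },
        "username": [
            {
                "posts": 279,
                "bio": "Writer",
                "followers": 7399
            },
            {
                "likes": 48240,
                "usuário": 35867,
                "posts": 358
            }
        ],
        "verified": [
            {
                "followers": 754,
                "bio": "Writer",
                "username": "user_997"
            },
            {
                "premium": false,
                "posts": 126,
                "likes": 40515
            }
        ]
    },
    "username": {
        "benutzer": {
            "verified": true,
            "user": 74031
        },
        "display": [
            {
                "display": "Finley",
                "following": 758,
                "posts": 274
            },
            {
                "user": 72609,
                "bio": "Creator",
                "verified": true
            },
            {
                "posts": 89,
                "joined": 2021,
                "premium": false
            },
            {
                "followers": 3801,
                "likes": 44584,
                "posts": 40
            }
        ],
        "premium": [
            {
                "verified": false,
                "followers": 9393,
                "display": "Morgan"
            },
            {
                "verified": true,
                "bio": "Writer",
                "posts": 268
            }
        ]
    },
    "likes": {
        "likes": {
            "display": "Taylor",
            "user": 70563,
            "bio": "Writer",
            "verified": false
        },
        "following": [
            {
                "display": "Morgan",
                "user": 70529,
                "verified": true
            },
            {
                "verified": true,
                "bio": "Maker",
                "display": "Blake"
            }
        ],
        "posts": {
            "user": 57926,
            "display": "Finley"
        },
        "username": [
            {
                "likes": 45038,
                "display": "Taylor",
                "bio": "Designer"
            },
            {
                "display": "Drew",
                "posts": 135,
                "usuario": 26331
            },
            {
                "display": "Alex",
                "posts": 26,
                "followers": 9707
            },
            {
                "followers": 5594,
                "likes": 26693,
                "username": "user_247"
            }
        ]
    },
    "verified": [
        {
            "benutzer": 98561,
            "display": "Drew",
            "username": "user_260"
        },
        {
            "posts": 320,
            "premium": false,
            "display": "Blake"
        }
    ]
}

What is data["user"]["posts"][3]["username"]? "user_883"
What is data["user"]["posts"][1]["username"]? "user_446"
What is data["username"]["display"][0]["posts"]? 274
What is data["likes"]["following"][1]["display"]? "Blake"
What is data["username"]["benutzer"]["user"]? 74031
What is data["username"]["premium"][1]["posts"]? 268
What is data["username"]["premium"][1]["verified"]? True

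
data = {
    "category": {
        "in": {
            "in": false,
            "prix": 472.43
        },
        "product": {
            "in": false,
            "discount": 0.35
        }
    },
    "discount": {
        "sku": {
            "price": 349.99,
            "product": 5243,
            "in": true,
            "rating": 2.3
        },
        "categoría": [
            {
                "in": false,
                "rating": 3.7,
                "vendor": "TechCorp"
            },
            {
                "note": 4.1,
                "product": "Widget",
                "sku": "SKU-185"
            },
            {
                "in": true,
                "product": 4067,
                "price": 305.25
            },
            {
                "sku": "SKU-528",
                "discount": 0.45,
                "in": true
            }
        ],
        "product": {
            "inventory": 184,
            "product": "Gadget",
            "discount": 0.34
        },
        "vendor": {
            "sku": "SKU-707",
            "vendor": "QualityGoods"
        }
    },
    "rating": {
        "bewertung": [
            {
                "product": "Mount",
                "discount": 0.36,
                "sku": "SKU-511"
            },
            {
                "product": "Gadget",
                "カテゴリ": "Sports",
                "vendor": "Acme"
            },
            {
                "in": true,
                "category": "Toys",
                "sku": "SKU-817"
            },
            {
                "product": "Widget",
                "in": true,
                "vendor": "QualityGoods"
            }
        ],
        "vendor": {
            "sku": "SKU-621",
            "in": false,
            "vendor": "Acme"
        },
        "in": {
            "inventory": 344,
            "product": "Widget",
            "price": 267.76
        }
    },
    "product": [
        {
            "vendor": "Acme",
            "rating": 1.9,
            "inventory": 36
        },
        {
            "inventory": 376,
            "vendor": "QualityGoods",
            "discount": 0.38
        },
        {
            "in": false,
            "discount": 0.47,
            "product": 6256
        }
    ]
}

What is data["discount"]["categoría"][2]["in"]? True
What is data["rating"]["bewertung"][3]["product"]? "Widget"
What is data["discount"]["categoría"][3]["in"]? True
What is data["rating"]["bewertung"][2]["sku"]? "SKU-817"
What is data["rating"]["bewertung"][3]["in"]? True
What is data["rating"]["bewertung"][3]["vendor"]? "QualityGoods"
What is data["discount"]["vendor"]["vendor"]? "QualityGoods"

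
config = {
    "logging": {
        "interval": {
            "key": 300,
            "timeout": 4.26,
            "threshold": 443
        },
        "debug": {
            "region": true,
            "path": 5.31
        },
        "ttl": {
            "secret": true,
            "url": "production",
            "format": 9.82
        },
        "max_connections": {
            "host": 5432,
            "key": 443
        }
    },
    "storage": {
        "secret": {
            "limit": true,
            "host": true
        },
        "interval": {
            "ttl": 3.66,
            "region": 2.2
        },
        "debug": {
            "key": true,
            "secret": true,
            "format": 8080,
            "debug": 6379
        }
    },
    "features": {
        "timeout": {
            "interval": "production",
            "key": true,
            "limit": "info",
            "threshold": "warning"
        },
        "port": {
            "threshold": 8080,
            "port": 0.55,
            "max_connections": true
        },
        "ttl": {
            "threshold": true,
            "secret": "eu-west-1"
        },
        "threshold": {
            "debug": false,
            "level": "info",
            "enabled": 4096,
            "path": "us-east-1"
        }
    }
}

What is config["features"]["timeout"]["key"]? True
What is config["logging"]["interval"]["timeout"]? 4.26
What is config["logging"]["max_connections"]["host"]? 5432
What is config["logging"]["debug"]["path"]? 5.31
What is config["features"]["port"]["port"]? 0.55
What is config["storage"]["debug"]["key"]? True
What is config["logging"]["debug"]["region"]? True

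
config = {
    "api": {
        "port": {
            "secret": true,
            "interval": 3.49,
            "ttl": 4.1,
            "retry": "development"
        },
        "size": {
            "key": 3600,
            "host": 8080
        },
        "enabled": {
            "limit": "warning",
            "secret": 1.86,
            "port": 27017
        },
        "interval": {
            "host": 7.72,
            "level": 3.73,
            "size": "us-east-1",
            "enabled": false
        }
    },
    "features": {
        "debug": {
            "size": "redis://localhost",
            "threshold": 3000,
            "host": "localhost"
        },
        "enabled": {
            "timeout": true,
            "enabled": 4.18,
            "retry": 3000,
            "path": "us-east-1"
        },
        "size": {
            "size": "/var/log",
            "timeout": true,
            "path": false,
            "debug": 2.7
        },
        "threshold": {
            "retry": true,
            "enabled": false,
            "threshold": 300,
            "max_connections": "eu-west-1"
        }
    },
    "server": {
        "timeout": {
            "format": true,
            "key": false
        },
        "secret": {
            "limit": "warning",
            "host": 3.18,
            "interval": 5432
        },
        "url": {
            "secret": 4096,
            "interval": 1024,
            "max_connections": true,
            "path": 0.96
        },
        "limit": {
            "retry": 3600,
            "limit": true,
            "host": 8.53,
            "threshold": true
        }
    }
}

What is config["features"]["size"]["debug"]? 2.7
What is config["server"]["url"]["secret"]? 4096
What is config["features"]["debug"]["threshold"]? 3000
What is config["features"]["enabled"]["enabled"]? 4.18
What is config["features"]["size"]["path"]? False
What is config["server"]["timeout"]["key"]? False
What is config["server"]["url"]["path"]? 0.96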